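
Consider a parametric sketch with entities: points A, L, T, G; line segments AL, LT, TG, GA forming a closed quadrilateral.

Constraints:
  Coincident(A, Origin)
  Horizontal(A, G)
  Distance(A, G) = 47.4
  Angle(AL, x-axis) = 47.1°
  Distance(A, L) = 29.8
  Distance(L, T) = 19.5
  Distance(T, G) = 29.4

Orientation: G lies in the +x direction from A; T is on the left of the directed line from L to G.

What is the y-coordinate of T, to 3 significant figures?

28.1

Checks: |LT| = 19.50 ✓; |TG| = 29.40 ✓.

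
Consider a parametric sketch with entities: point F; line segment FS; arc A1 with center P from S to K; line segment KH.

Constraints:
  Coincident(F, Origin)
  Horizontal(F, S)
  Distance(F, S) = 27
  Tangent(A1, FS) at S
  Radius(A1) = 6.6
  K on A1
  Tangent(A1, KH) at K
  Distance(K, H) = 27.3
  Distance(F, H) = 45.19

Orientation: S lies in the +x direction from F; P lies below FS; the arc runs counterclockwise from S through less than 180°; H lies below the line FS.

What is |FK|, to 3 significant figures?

22.4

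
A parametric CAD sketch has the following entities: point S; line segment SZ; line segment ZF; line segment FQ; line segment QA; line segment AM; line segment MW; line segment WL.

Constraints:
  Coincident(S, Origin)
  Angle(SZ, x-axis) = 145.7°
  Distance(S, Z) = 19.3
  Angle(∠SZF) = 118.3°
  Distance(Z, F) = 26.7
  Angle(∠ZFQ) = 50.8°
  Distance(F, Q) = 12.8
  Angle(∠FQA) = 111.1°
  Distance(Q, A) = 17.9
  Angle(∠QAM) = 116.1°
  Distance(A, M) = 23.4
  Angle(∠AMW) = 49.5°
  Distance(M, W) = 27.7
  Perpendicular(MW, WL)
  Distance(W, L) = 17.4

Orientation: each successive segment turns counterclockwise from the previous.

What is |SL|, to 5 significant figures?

22.392

S is at the origin; SZ runs at 145.7° with length 19.3, so Z = (-15.944, 10.876). ∠SZF = 118.3° gives ZF at -152.60° from the x-axis; with |ZF| = 26.7, F = (-39.648, -1.4113). ∠ZFQ = 50.8° gives FQ at -23.400° from the x-axis; with |FQ| = 12.8, Q = (-27.901, -6.4948). ∠FQA = 111.1° gives QA at 45.500° from the x-axis; with |QA| = 17.9, A = (-15.355, 6.2724). ∠QAM = 116.1° gives AM at 109.40° from the x-axis; with |AM| = 23.4, M = (-23.127, 28.344). ∠AMW = 49.5° gives MW at -120.10° from the x-axis; with |MW| = 27.7, W = (-37.019, 4.3791). The perpendicularity gives WL at right angles to MW, so WL runs at -30.100°; with |WL| = 17.4, L = (-21.966, -4.3472). Then |SL| = |L − S| = 22.392.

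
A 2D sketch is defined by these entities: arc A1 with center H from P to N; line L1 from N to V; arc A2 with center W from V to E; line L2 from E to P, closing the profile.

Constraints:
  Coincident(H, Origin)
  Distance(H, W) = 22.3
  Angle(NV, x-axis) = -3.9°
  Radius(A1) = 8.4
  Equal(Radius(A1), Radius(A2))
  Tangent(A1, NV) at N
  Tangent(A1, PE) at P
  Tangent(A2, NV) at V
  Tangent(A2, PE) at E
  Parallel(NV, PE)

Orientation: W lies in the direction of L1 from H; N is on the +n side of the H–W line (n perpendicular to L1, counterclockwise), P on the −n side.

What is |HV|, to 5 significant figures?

23.830

Tangency of A1 to both parallel lines with radius 8.4 puts N and P at H ± 8.4·n: N = (0.57133, 8.3805), P = (-0.57133, -8.3805). Equal radii place V and E the same way about W: V = W + 8.4·n = (22.820, 6.8638), E = W − 8.4·n = (21.677, -9.8973). Then |HV| = |V − H| = 23.830.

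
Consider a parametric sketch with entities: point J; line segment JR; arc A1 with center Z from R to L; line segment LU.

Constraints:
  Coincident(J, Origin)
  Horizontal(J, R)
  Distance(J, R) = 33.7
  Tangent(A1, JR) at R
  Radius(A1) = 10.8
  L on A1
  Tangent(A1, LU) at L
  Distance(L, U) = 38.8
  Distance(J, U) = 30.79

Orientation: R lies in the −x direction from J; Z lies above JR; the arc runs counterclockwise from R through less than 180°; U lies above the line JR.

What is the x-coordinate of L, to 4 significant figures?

-26.03

J is at the origin; JR is horizontal with |JR| = 33.7 and R on the −x side, so R = (-33.70, 0.000). Since A1 is tangent to JR there, ZR ⟂ JR, so Z = R + (0, 10.8) = (-33.70, 10.80). Since ZL ⟂ LU (tangency), |ZU| = √(10.8² + 38.8²) = 40.28 regardless of where L sits on A1. So U lies on both circle(J, 30.79) and circle(Z, 40.28); the above-JR intersection is U = (1.279, 30.76). L is the foot of the tangent from U: L = (-26.03, 3.199).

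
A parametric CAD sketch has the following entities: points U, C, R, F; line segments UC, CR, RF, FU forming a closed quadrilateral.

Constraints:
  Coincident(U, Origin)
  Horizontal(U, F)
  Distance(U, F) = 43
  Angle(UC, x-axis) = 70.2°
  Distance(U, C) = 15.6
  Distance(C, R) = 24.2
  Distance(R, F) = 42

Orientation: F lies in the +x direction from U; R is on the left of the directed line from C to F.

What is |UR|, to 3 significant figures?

39.5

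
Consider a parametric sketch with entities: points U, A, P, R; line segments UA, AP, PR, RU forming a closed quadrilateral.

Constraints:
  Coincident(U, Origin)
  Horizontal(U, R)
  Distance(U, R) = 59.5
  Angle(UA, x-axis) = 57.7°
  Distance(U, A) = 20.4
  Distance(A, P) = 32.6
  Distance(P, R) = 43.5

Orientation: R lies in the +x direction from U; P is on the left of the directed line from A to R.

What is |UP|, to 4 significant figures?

52.22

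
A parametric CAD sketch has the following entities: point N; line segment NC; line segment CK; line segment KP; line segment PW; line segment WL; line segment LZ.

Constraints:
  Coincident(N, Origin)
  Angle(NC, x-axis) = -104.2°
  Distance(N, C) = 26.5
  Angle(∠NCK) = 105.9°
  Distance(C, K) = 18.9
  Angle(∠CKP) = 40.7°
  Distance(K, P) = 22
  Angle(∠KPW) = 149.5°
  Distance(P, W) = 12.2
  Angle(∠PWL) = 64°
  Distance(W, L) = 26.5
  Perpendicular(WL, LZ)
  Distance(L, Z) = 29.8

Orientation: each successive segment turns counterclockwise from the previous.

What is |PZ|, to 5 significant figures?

28.322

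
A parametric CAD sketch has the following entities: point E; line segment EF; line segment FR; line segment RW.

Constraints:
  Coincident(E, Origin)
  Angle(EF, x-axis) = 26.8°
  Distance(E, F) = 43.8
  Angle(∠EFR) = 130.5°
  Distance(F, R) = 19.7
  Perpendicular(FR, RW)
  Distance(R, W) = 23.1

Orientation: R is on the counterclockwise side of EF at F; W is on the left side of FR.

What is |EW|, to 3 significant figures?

49.2

E is at the origin; EF runs at 26.8° with length 43.8, so F = 43.8·(cos 26.8°, sin 26.8°) = (39.1, 19.7). ∠EFR = 130.5°, so FR runs at 26.8° + (180° − 130.5°) = 76.3° from the x-axis; with |FR| = 19.7, R = F + 19.7·(cos 76.3°, sin 76.3°) = (43.8, 38.9). FR is perpendicular to RW; with |RW| = 23.1 on the left of FR, W = R + 23.1·(-0.972, 0.237) = (21.3, 44.4). Then |EW| = |W − E| = 49.2.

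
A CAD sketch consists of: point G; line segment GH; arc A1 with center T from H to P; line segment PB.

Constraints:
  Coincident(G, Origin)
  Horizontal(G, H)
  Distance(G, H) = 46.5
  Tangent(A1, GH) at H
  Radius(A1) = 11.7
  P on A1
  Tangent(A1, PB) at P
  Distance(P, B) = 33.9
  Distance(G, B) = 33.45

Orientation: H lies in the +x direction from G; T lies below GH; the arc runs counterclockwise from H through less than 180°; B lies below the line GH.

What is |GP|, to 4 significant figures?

37.87

Checks: |TP| = 11.70 ✓; ∠(TP, PB) = 90.00° ✓; |PB| = 33.90 ✓; |GB| = 33.45 ✓.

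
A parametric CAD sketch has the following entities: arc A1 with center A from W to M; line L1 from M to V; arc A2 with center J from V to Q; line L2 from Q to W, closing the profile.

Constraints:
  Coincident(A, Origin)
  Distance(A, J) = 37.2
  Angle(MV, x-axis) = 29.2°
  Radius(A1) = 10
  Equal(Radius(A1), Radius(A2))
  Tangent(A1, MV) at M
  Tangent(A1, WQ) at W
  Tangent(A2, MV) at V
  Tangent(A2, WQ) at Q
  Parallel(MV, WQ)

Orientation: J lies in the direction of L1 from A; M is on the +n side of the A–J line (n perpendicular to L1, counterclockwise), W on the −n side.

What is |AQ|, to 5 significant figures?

38.521

Tangency of A1 to both parallel lines with radius 10.0 puts M and W at A ± 10.0·n: M = (-4.8786, 8.7292), W = (4.8786, -8.7292). Equal radii place V and Q the same way about J: V = J + 10.0·n = (27.594, 26.878), Q = J − 10.0·n = (37.351, 9.4192). Then |AQ| = |Q − A| = 38.521.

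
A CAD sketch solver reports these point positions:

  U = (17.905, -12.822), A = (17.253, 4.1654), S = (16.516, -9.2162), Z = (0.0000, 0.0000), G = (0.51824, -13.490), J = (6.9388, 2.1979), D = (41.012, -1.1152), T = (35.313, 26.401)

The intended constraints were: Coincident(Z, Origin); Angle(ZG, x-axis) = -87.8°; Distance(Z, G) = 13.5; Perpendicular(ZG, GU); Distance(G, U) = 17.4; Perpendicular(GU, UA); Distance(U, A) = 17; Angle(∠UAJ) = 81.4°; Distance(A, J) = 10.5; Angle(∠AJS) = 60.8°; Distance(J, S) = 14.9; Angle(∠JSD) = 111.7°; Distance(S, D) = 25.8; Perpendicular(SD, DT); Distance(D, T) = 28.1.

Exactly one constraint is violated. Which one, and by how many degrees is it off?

Perpendicular(SD, DT) — off by 6.60°.

Z = (0.00, 0.00) ✓; ZG at -87.80° ✓; |ZG| = 13.50 ✓; ∠(ZG, GU) = 90.00° ✓; |GU| = 17.40 ✓; ∠(GU, UA) = 90.00° ✓; |UA| = 17.00 ✓; ∠UAJ = 81.40° ✓; |AJ| = 10.50 ✓; ∠AJS = 60.80° ✓; |JS| = 14.90 ✓; ∠JSD = 111.7° ✓; |SD| = 25.80 ✓; ∠(SD, DT) = 83.40° ✗; |DT| = 28.10 ✓.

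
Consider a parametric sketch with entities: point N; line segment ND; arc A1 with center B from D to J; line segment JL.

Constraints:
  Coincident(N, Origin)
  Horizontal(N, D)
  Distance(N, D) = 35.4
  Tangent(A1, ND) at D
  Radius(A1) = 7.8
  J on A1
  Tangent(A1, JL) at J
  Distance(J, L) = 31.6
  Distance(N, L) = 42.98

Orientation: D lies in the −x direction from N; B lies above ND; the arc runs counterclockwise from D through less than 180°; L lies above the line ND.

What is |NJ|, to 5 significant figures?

28.451

N is at the origin; ND is horizontal with |ND| = 35.4 and D on the −x side, so D = (-35.400, 0.0000). The tangent condition forces BD to be normal to ND, so B = D + (0, 7.8) = (-35.400, 7.8000). Since BJ ⟂ JL (tangency), |BL| = √(7.8² + 31.6²) = 32.548 regardless of where J sits on A1. So L lies on both circle(N, 42.98) and circle(B, 32.548); the above-ND intersection is L = (-21.486, 37.224). J is the foot of the tangent from L: J = (-27.755, 6.2525).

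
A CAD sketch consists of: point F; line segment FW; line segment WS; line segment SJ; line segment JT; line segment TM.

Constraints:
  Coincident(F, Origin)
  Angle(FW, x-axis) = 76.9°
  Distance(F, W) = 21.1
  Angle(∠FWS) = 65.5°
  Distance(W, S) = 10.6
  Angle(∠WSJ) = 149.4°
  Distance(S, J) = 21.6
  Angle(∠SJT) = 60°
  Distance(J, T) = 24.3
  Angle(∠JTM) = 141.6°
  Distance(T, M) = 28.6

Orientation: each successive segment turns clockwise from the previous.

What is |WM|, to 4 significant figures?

27.38

F is at the origin; FW runs at 76.9° with length 21.1, so W = (4.782, 20.55). ∠FWS = 65.5° gives WS at -37.60° from the x-axis; with |WS| = 10.6, S = (13.18, 14.08). ∠WSJ = 149.4° gives SJ at -68.20° from the x-axis; with |SJ| = 21.6, J = (21.20, -5.972). ∠SJT = 60.0° gives JT at 171.8° from the x-axis; with |JT| = 24.3, T = (-2.849, -2.506). ∠JTM = 141.6° gives TM at 133.4° from the x-axis; with |TM| = 28.6, M = (-22.50, 18.27). Then |WM| = |M − W| = 27.38.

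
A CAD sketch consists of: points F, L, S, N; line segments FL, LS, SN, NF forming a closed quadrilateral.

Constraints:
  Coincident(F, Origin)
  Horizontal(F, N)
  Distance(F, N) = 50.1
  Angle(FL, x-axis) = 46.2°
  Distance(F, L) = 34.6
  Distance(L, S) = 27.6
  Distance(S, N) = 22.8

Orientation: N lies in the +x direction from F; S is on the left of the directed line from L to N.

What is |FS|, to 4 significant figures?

56.27

F is at the origin; FN is horizontal with |FN| = 50.1 and N in +x, so N = (50.1, 0). FL runs at 46.2° with |FL| = 34.6, so L = (23.95, 24.97). S is determined by |LS| = 27.6 and |SN| = 22.8 together: it lies at the intersection of circle(L, 27.6) and circle(N, 22.8). With |LN| = 36.16, the foot of the radical line on LN is 21.43 from L and the perpendicular offset is √(27.6² − 21.43²) = 17.40. Taking the left-of-LN solution: S = (51.46, 22.76).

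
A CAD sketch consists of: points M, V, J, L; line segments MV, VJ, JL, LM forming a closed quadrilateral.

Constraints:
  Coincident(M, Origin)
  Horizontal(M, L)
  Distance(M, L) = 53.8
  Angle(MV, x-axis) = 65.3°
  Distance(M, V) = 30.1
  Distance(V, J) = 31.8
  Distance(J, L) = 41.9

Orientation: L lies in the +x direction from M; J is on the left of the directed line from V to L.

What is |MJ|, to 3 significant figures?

57.9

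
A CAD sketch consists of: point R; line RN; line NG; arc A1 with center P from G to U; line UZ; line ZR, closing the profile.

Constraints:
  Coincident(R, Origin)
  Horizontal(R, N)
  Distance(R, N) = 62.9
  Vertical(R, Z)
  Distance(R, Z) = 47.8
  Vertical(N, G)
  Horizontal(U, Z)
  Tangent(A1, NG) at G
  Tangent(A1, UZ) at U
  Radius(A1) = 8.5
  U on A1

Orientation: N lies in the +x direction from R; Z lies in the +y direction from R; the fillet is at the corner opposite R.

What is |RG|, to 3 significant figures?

74.2

R is at the origin; R and N share the same y with |RN| = 62.9 and N on the +x side, so N = (62.9, 0.00). R and Z share the same x with |RZ| = 47.8 and Z on the +y side, so Z = (0.00, 47.8). The virtual corner opposite R is at (62.9, 47.8). The tangent condition forces PG to be normal to NG and since A1 is tangent to UZ there, PU ⟂ UZ, with radius 8.5, so the center P sits 8.5 in from both sides at P = (54.4, 39.3). That places the tangent points at G = (62.9, 39.3) on NG and U = (54.4, 47.8) on UZ. Then |RG| = |G − R| = 74.2.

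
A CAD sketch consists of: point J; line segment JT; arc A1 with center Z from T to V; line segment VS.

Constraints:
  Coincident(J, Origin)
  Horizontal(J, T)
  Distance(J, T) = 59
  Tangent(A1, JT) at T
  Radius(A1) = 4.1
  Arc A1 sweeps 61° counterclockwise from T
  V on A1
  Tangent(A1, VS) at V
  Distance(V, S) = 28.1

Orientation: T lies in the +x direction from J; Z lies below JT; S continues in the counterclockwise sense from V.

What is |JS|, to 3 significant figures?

49.6

J is at the origin; J and T share the same y with |JT| = 59.0 and T on the +x side, so T = (59.0, 0.00). The tangent condition forces ZT to be normal to JT, so Z = T + (0, -4.1) = (59.0, -4.10). On A1, T sits at bearing 90° from Z; a 61° counterclockwise sweep puts V at bearing 151°, so V = Z + 4.1·(cos 151°, sin 151°) = (55.4, -2.11). A1 meets VS tangentially, so ZV is at right angles to VS, so VS runs along (−sin 151°, cos 151°); with |VS| = 28.1, S = (41.8, -26.7). Then |JS| = |S − J| = 49.6.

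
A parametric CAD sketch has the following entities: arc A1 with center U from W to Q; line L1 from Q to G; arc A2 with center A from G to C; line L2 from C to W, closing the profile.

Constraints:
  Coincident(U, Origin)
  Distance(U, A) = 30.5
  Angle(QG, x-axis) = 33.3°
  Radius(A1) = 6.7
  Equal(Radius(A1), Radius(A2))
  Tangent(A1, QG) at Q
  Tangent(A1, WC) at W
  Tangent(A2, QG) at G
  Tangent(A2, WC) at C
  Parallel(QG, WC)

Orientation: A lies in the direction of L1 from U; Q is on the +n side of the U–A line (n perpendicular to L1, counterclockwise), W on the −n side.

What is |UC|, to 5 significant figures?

31.227

The slot axis is L1's direction at 33.3°, so u = (cos 33.3°, sin 33.3°) = (0.83581, 0.54902) and n = (−sin 33.3°, cos 33.3°) = (-0.54902, 0.83581). U is at the origin and A lies 30.5 along u from U, so A = 30.5·u = (25.492, 16.745). Tangency of A1 to both parallel lines with radius 6.7 puts Q and W at U ± 6.7·n: Q = (-3.6785, 5.5999), W = (3.6785, -5.5999). Equal radii place G and C the same way about A: G = A + 6.7·n = (21.814, 22.345), C = A − 6.7·n = (29.171, 11.145). Then |UC| = |C − U| = 31.227.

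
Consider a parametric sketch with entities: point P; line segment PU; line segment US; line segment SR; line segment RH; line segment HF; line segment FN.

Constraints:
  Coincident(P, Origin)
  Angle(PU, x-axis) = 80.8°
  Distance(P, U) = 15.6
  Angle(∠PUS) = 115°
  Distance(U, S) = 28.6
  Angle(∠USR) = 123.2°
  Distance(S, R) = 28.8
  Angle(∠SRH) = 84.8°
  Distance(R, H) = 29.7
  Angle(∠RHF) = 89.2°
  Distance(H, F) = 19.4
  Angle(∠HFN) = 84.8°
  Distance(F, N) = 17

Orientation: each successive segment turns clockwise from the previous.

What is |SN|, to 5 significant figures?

14.852

∠RHF = 89.2° gives HF at 133.00° from the x-axis; with |HF| = 19.4, F = (17.082, -2.0763). ∠HFN = 84.8° gives FN at 37.800° from the x-axis; with |FN| = 17.0, N = (30.515, 8.3431). Then |SN| = |N − S| = 14.852.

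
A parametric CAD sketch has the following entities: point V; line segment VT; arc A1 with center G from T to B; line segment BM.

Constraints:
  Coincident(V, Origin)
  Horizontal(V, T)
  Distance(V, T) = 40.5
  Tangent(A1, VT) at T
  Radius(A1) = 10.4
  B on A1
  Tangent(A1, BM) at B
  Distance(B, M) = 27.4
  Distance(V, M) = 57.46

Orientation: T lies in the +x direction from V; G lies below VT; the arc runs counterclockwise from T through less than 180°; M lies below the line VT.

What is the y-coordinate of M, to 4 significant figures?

-39.69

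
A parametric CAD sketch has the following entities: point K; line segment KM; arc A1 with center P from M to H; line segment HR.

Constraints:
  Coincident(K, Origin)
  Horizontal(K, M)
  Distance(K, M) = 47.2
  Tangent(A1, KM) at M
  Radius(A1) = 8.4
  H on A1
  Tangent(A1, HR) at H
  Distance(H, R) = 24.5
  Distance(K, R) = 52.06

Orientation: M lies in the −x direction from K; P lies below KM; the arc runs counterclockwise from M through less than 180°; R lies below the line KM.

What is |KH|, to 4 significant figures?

55.67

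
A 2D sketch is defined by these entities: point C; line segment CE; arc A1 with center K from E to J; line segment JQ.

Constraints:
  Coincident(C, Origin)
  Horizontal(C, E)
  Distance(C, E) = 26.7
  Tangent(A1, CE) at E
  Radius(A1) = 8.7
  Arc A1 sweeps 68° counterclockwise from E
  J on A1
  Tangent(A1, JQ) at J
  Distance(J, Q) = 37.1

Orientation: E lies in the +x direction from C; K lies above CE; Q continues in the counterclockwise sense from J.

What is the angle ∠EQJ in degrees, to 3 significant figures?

6.87°

On A1, E sits at bearing -90° from K; a 68° counterclockwise sweep puts J at bearing -22°, so J = K + 8.7·(cos -22°, sin -22°) = (34.8, 5.44). Since A1 is tangent to JQ there, KJ ⟂ JQ, so JQ runs along (−sin -22°, cos -22°); with |JQ| = 37.1, Q = (48.7, 39.8). Then cos ∠EQJ = QE·QJ / (|QE||QJ|), giving 6.87°.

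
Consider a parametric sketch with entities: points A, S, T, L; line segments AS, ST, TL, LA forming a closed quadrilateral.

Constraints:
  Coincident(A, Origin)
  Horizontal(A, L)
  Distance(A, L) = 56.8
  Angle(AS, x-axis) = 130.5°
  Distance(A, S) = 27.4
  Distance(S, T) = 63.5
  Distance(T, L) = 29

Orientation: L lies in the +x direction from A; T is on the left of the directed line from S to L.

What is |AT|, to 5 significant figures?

52.690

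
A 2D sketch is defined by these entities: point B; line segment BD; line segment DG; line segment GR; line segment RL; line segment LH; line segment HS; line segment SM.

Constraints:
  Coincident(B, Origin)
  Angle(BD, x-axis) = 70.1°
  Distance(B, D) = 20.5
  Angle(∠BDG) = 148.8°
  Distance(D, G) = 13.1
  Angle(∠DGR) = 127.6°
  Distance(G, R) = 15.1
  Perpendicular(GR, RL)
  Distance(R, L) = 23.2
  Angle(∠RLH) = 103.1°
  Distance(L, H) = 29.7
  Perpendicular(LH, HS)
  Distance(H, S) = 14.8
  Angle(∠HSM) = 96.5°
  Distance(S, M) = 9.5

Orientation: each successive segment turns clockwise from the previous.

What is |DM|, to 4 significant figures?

1.966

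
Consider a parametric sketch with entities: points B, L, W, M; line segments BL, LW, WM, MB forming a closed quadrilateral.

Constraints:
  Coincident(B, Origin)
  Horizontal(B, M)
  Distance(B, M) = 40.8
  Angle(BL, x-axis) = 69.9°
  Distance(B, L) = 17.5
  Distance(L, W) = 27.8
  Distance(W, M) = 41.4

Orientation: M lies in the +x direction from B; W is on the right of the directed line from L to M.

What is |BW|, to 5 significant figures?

10.917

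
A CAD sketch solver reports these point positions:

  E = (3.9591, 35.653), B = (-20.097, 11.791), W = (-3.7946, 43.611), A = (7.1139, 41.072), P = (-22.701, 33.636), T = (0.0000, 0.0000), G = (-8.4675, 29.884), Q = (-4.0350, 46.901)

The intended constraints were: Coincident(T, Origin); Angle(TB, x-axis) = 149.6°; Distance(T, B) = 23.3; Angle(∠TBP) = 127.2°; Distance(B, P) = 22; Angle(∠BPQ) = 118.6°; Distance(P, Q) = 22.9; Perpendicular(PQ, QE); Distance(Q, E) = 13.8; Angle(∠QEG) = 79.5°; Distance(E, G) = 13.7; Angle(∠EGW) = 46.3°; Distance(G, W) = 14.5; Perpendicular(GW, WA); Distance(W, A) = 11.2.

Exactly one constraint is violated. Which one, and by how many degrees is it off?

Perpendicular(GW, WA) — off by 5.70°.

T = (0.00, 0.00) ✓; TB at 149.6° ✓; |TB| = 23.30 ✓; ∠TBP = 127.2° ✓; |BP| = 22.00 ✓; ∠BPQ = 118.6° ✓; |PQ| = 22.90 ✓; ∠(PQ, QE) = 90.00° ✓; |QE| = 13.80 ✓; ∠QEG = 79.50° ✓; |EG| = 13.70 ✓; ∠EGW = 46.30° ✓; |GW| = 14.50 ✓; ∠(GW, WA) = 84.30° ✗; |WA| = 11.20 ✓.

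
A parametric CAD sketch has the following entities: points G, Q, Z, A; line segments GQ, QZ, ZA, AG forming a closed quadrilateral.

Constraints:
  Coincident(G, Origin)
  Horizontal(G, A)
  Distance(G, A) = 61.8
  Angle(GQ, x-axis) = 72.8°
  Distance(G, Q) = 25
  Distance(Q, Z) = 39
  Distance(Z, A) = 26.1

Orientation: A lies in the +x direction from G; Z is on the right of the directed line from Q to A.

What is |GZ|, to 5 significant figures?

35.957

G is at the origin; G and A share the same y with |GA| = 61.8 and A in +x, so A = (61.8, 0). GQ runs at 72.8° with |GQ| = 25.0, so Q = (7.3927, 23.882). Z is determined by |QZ| = 39.0 and |ZA| = 26.1 together: it lies at the intersection of circle(Q, 39.0) and circle(A, 26.1). With |QA| = 59.418, the foot of the radical line on QA is 36.776 from Q and the perpendicular offset is √(39.0² − 36.776²) = 12.982. Taking the right-of-QA solution: Z = (35.849, -2.7869).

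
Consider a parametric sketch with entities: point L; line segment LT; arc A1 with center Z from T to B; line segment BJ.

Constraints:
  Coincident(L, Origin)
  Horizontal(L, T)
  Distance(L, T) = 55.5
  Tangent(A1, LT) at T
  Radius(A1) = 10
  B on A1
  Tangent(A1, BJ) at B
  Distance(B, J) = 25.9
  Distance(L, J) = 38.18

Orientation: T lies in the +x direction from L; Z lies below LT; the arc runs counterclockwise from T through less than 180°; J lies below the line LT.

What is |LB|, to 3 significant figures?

48.2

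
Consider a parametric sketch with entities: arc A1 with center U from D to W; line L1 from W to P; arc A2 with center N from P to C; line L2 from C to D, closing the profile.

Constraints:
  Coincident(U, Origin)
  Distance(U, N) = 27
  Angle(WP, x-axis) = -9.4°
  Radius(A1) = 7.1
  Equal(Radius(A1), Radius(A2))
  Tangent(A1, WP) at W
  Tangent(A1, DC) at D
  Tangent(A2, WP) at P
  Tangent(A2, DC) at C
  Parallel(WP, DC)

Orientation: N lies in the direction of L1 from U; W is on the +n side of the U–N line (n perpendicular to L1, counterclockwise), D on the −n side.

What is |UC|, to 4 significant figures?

27.92

The slot axis is L1's direction at -9.4°, so u = (cos -9.4°, sin -9.4°) = (0.9866, -0.1633) and n = (−sin -9.4°, cos -9.4°) = (0.1633, 0.9866). U is at the origin and N lies 27.0 along u from U, so N = 27.0·u = (26.64, -4.410). Tangency of A1 to both parallel lines with radius 7.1 puts W and D at U ± 7.1·n: W = (1.160, 7.005), D = (-1.160, -7.005). Equal radii place P and C the same way about N: P = N + 7.1·n = (27.80, 2.595), C = N − 7.1·n = (25.48, -11.41). Then |UC| = |C − U| = 27.92.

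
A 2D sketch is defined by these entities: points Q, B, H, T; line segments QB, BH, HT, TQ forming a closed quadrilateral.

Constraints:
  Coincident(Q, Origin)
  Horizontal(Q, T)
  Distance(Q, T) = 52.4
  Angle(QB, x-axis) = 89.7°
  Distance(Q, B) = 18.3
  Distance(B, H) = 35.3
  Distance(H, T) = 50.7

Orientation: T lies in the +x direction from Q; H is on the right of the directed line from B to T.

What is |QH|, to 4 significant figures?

17.32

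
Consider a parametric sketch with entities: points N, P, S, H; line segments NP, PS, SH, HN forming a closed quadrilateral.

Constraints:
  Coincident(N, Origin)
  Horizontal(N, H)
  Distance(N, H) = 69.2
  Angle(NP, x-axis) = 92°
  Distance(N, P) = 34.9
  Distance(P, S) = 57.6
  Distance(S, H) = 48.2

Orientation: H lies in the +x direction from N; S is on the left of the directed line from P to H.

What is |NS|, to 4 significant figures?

72.00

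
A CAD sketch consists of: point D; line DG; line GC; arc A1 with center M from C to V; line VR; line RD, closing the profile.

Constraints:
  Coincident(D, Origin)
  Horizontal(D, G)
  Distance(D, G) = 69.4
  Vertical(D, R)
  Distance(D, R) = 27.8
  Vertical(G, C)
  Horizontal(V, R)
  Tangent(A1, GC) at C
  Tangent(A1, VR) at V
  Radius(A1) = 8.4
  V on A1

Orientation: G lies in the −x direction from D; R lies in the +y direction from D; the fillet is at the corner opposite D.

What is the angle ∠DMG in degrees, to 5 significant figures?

95.770°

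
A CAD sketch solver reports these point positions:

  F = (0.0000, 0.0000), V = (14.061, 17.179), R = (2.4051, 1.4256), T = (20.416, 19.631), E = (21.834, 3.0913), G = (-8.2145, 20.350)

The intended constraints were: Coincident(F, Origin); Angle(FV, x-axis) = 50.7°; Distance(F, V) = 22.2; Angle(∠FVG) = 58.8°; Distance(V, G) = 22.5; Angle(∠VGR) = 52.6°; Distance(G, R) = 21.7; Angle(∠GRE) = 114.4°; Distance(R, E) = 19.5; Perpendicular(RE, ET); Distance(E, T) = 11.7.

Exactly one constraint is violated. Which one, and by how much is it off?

Distance(E, T) = 11.7 — off by 4.90.

F = (0.00, 0.00) ✓; FV at 50.70° ✓; |FV| = 22.20 ✓; ∠FVG = 58.80° ✓; |VG| = 22.50 ✓; ∠VGR = 52.60° ✓; |GR| = 21.70 ✓; ∠GRE = 114.4° ✓; |RE| = 19.50 ✓; ∠(RE, ET) = 90.00° ✓; |ET| = 16.60 ✗.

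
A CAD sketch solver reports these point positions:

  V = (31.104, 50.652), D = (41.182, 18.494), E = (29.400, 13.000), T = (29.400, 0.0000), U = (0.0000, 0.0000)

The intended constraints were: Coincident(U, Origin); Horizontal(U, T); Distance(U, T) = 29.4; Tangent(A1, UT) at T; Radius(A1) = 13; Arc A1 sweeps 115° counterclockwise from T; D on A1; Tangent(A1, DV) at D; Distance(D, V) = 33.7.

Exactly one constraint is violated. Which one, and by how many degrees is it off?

Tangent(A1, DV) at D — off by 7.60°.

U = (0.00, 0.00) ✓; U.y = 0.00, T.y = 0.00 ✓; |UT| = 29.40 ✓; ∠(ET, TU) = 90.00° ✓; |ET| = 13.00 ✓; bearing(E→D) − bearing(E→T) = 115.0° ✓; |ED| = 13.00 ✓; ∠(ED, DV) = 97.60° ✗; |DV| = 33.70 ✓.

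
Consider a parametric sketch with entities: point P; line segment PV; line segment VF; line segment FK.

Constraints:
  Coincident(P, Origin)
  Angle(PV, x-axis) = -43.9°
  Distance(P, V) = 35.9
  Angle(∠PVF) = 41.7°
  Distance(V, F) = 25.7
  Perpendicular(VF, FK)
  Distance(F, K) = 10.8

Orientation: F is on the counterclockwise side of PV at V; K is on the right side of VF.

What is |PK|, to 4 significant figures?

34.70

P is at the origin; PV runs at -43.9° with length 35.9, so V = 35.9·(cos -43.9°, sin -43.9°) = (25.87, -24.89). ∠PVF = 41.7°, so VF runs at -43.9° + (180° − 41.7°) = 94.40° from the x-axis; with |VF| = 25.7, F = V + 25.7·(cos 94.40°, sin 94.40°) = (23.90, 0.7311). VF ⟂ FK; with |FK| = 10.8 on the right of VF, K = F + 10.8·(0.9971, 0.07672) = (34.66, 1.560). Then |PK| = |K − P| = 34.70.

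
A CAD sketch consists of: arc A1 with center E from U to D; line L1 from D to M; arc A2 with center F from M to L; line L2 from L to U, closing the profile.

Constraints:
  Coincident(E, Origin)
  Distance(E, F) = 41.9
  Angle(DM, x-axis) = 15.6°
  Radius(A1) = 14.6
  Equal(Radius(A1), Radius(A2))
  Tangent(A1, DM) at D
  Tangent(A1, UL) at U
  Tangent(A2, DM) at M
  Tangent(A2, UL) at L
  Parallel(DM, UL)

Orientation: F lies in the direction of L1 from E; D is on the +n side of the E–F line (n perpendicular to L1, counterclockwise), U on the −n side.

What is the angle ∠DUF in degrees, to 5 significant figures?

70.789°

The slot axis is L1's direction at 15.6°, so u = (cos 15.6°, sin 15.6°) = (0.96316, 0.26892) and n = (−sin 15.6°, cos 15.6°) = (-0.26892, 0.96316). E is at the origin and F lies 41.9 along u from E, so F = 41.9·u = (40.357, 11.268). Tangency of A1 to both parallel lines with radius 14.6 puts D and U at E ± 14.6·n: D = (-3.9262, 14.062), U = (3.9262, -14.062). Then cos ∠DUF = UD·UF / (|UD||UF|), giving 70.789°.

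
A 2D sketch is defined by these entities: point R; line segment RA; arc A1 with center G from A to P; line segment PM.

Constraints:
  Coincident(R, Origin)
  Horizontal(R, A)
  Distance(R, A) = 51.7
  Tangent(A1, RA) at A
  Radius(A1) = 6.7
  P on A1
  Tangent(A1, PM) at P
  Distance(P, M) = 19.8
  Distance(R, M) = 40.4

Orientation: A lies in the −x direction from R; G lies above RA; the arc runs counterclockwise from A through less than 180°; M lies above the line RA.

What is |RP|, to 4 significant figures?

46.18

Checks: |GP| = 6.700 ✓; ∠(GP, PM) = 90.00° ✓; |PM| = 19.80 ✓; |RM| = 40.40 ✓.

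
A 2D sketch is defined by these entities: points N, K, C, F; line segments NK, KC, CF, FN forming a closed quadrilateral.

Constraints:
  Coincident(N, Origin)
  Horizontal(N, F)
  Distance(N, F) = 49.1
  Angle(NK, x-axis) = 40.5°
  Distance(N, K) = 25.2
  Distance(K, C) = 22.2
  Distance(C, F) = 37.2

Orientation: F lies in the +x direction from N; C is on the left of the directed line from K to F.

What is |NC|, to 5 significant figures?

47.204

Checks: N = (0.00, 0.00) ✓; |KC| = 22.20 ✓; |CF| = 37.20 ✓.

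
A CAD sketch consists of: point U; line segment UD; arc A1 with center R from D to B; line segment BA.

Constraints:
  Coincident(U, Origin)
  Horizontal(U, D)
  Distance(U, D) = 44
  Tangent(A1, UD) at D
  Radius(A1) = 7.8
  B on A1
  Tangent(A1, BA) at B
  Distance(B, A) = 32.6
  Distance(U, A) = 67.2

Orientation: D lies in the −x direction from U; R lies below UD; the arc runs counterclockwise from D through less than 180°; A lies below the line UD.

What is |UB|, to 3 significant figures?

52.3

Checks: ∠(RD, DU) = 90.00° ✓; |RD| = 7.800 ✓; |RB| = 7.800 ✓; ∠(RB, BA) = 90.00° ✓; |BA| = 32.60 ✓; |UA| = 67.20 ✓.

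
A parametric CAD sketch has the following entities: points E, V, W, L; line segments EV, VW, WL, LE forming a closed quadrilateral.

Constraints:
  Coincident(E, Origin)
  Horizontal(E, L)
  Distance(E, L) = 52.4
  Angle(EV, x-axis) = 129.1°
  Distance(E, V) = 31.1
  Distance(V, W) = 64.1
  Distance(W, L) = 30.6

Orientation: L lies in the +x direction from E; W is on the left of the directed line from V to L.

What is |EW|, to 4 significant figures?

53.19

Checks: |VW| = 64.10 ✓; |WL| = 30.60 ✓.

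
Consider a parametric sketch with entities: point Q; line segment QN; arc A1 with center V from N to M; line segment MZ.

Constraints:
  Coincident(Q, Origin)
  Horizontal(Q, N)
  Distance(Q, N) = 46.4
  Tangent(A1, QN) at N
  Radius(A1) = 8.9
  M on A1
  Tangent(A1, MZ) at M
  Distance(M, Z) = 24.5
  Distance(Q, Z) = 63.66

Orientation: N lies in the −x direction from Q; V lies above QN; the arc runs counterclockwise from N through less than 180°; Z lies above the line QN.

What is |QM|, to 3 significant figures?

41.8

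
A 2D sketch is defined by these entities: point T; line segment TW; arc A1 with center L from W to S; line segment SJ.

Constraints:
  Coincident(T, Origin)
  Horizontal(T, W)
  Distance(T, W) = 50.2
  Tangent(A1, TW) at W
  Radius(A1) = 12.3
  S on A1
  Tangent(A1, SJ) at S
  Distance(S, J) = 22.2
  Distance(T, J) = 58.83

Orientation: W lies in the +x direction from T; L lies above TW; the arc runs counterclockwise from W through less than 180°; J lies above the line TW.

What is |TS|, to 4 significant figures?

62.99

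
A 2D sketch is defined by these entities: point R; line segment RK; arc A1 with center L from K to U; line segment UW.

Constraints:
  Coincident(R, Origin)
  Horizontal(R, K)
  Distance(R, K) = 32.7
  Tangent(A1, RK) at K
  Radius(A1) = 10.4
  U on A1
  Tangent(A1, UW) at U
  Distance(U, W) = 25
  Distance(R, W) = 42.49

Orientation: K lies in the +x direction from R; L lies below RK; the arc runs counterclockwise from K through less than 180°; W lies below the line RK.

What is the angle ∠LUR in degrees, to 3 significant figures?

153°

Checks: |LU| = 10.40 ✓; ∠(LU, UW) = 90.00° ✓; |UW| = 25.00 ✓; |RW| = 42.49 ✓.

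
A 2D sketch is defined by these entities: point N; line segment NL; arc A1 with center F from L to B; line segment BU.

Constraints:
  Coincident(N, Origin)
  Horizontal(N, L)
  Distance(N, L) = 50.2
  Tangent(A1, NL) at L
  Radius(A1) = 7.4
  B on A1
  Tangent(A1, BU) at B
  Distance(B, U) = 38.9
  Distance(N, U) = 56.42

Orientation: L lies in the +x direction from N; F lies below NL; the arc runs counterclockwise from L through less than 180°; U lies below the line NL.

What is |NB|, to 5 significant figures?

43.355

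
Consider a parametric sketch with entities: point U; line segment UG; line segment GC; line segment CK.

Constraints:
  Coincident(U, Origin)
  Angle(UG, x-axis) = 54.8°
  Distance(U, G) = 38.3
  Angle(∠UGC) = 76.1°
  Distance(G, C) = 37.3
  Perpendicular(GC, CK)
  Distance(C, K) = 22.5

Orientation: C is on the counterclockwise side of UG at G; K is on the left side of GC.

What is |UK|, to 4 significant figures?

31.70

∠UGC = 76.1°, so GC runs at 54.8° + (180° − 76.1°) = 158.7° from the x-axis; with |GC| = 37.3, C = G + 37.3·(cos 158.7°, sin 158.7°) = (-12.67, 44.85). GC is perpendicular to CK; with |CK| = 22.5 on the left of GC, K = C + 22.5·(-0.3633, -0.9317) = (-20.85, 23.88). Then |UK| = |K − U| = 31.70.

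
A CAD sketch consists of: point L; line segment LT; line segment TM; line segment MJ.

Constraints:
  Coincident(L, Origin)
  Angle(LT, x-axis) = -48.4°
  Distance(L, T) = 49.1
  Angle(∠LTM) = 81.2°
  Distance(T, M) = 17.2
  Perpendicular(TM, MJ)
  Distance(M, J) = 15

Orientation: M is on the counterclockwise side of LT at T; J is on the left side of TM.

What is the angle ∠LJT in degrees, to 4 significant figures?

115.0°

L is at the origin; LT runs at -48.4° with length 49.1, so T = 49.1·(cos -48.4°, sin -48.4°) = (32.60, -36.72). ∠LTM = 81.2°, so TM runs at -48.4° + (180° − 81.2°) = 50.40° from the x-axis; with |TM| = 17.2, M = T + 17.2·(cos 50.40°, sin 50.40°) = (43.56, -23.46). TM is perpendicular to MJ; with |MJ| = 15.0 on the left of TM, J = M + 15.0·(-0.7705, 0.6374) = (32.00, -13.90). Then cos ∠LJT = JL·JT / (|JL||JT|), giving 115.0°.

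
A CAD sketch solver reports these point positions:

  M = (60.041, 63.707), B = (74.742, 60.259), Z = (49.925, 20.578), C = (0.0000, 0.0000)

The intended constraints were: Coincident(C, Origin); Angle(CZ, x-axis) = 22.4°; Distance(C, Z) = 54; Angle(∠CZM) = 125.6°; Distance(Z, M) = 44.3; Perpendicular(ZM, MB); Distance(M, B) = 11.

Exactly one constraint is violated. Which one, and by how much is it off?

Distance(M, B) = 11 — off by 4.10.

C = (0.00, 0.00) ✓; CZ at 22.40° ✓; |CZ| = 54.00 ✓; ∠CZM = 125.6° ✓; |ZM| = 44.30 ✓; ∠(ZM, MB) = 90.00° ✓; |MB| = 15.10 ✗.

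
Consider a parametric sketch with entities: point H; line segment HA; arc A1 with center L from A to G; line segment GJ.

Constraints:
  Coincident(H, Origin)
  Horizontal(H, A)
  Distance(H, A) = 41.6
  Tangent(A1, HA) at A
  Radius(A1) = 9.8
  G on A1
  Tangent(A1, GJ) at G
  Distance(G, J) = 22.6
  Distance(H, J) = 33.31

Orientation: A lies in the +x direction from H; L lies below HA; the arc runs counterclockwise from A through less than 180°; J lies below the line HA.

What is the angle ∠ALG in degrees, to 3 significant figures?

61.2°

Checks: |LG| = 9.800 ✓; ∠(LG, GJ) = 90.00° ✓; |GJ| = 22.60 ✓; |HJ| = 33.31 ✓.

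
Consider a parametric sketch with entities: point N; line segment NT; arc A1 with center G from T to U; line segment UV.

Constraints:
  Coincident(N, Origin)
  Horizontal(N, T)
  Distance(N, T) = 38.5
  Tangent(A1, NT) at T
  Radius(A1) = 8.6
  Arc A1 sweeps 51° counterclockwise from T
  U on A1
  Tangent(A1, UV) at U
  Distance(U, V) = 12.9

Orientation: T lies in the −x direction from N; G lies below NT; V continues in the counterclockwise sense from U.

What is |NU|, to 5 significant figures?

45.296

N is at the origin; N and T share the same y with |NT| = 38.5 and T on the −x side, so T = (-38.500, 0.0000). Tangency of A1 to NT means the radius GT is perpendicular to NT, so G = T + (0, -8.6) = (-38.500, -8.6000). On A1, T sits at bearing 90° from G; a 51° counterclockwise sweep puts U at bearing 141°, so U = G + 8.6·(cos 141°, sin 141°) = (-45.183, -3.1878). Then |NU| = |U − N| = 45.296.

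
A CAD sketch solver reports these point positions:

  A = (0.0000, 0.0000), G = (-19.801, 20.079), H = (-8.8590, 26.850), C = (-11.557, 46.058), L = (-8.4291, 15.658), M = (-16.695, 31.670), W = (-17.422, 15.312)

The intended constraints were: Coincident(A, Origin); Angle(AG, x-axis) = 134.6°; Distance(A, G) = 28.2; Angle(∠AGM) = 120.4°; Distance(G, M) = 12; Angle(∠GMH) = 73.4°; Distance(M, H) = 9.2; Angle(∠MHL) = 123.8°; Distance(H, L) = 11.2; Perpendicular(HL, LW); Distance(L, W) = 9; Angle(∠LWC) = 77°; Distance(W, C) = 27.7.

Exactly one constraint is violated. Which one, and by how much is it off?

Distance(W, C) = 27.7 — off by 3.60.

A = (0.00, 0.00) ✓; AG at 134.6° ✓; |AG| = 28.20 ✓; ∠AGM = 120.4° ✓; |GM| = 12.00 ✓; ∠GMH = 73.40° ✓; |MH| = 9.200 ✓; ∠MHL = 123.8° ✓; |HL| = 11.20 ✓; ∠(HL, LW) = 90.00° ✓; |LW| = 9.000 ✓; ∠LWC = 77.00° ✓; |WC| = 31.30 ✗.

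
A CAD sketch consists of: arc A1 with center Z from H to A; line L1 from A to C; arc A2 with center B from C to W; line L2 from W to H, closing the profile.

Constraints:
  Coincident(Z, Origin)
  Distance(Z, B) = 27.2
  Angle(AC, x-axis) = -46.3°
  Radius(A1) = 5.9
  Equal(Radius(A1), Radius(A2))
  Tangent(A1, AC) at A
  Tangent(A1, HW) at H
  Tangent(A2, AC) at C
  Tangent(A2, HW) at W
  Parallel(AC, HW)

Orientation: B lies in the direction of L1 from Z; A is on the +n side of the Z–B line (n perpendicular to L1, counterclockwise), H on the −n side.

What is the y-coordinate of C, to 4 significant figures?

-15.59

The slot axis is L1's direction at -46.3°, so u = (cos -46.3°, sin -46.3°) = (0.6909, -0.7230) and n = (−sin -46.3°, cos -46.3°) = (0.7230, 0.6909). Z is at the origin and B lies 27.2 along u from Z, so B = 27.2·u = (18.79, -19.66). Tangency of A1 to both parallel lines with radius 5.9 puts A and H at Z ± 5.9·n: A = (4.266, 4.076), H = (-4.266, -4.076). Equal radii place C and W the same way about B: C = B + 5.9·n = (23.06, -15.59), W = B − 5.9·n = (14.53, -23.74). So C.y = -15.59.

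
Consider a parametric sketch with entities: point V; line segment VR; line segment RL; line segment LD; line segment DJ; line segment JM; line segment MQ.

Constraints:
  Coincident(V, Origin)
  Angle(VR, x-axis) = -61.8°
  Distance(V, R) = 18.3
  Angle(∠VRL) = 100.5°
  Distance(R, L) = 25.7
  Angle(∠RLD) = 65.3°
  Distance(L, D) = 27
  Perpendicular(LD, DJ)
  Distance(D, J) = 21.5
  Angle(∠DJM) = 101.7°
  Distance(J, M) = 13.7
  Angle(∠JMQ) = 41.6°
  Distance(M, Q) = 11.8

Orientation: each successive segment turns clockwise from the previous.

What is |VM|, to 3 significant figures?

15.9

LD is perpendicular to DJ, so DJ runs at 14.0°; with |DJ| = 21.5, J = (2.92, -0.797). ∠DJM = 101.7° gives JM at -64.3° from the x-axis; with |JM| = 13.7, M = (8.86, -13.1). Then |VM| = |M − V| = 15.9.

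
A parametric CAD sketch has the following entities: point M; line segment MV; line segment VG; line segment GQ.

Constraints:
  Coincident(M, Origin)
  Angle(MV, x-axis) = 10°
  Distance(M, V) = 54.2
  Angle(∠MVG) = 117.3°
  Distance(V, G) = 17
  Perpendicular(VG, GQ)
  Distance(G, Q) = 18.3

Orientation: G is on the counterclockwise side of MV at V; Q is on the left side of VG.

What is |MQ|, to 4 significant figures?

51.42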